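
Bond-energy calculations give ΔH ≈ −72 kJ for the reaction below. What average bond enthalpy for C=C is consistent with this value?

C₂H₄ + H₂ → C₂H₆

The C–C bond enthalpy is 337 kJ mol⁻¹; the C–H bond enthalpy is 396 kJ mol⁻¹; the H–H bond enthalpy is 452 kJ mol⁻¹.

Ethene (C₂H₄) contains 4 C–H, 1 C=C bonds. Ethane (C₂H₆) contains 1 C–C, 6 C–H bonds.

D(C=C) ≈ 605 kJ/mol

Let D be the C=C bond energy.
Σ(broken) = 4×396 + 1×D + 1×452 = 2036 + D
Σ(formed) = 1×337 + 6×396 = 2713
ΔH = Σ(broken) − Σ(formed) = (2036 + D) − (2713) = −677 + D
Setting this equal to −72 kJ gives D = 605 kJ/mol.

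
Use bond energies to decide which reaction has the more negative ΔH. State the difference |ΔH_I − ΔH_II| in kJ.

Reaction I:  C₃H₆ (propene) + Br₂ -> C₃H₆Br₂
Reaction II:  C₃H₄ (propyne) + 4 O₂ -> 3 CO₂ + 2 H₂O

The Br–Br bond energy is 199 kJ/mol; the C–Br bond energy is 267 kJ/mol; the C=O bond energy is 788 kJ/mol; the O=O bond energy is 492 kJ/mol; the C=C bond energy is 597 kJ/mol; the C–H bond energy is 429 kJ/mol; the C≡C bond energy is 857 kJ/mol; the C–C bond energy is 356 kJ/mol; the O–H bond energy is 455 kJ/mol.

Reaction I:
  Bonds broken (reactants):
    Br–Br: 1 × 199 = 199
    C–C: 1 × 356 = 356
    C–H: 6 × 429 = 2574
    C=C: 1 × 597 = 597
    Σ(broken) = 3726 kJ
  Bonds formed (products):
    C–Br: 2 × 267 = 534
    C–C: 2 × 356 = 712
    C–H: 6 × 429 = 2574
    Σ(formed) = 3820 kJ
  ΔH_I = 3726 − 3820 = −94 kJ
Reaction II:
  Bonds broken (reactants):
    C≡C: 1 × 857 = 857
    C–C: 1 × 356 = 356
    C–H: 4 × 429 = 1716
    O=O: 4 × 492 = 1968
    Σ(broken) = 4897 kJ
  Bonds formed (products):
    C=O: 6 × 788 = 4728
    O–H: 4 × 455 = 1820
    Σ(formed) = 6548 kJ
  ΔH_II = 4897 − 6548 = −1651 kJ
ΔH_I − ΔH_II = +1557 kJ, so reaction II has the more negative ΔH; |ΔH_I − ΔH_II| = 1557 kJ.

Reaction II, by 1557 kJ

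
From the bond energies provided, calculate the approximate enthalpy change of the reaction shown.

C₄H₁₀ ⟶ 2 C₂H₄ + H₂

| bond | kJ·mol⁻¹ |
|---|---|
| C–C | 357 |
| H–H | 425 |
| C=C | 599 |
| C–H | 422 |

Bonds broken (reactants):
  C–C: 3 × 357 = 1071
  C–H: 10 × 422 = 4220
  Σ(broken) = 5291 kJ
Bonds formed (products):
  C–H: 8 × 422 = 3376
  C=C: 2 × 599 = 1198
  H–H: 1 × 425 = 425
  Σ(formed) = 4999 kJ
ΔH = Σ(broken) − Σ(formed) = 5291 − 4999 = +292 kJ

ΔH ≈ +292 kJ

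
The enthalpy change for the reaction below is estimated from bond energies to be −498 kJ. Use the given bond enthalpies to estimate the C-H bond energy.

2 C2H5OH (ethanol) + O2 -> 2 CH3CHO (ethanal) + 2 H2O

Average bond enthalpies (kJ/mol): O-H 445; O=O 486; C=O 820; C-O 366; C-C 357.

Let D be the C-H bond energy.
Σ(broken) = 2×357 + 10×D + 2×366 + 2×445 + 1×486 = 2822 + 10D
Σ(formed) = 2×357 + 8×D + 2×820 + 4×445 = 4134 + 8D
ΔH = Σ(broken) − Σ(formed) = (2822 + 10D) − (4134 + 8D) = −1312 + 2D
Setting this equal to −498 kJ gives 2D = 814, so D = 407 kJ/mol.

D(C-H) ≈ 407 kJ/mol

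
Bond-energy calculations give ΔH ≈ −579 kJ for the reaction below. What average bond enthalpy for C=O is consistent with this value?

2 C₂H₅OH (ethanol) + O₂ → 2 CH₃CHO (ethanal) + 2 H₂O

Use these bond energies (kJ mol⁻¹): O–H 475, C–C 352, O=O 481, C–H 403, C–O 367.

Let D be the C=O bond energy.
Σ(broken) = 2×352 + 10×403 + 2×367 + 2×475 + 1×481 = 6899
Σ(formed) = 2×352 + 8×403 + 2×D + 4×475 = 5828 + 2D
ΔH = Σ(broken) − Σ(formed) = (6899) − (5828 + 2D) = +1071 − 2D
Setting this equal to −579 kJ gives 2D = 1650, so D = 825 kJ/mol.

D(C=O) ≈ 825 kJ/mol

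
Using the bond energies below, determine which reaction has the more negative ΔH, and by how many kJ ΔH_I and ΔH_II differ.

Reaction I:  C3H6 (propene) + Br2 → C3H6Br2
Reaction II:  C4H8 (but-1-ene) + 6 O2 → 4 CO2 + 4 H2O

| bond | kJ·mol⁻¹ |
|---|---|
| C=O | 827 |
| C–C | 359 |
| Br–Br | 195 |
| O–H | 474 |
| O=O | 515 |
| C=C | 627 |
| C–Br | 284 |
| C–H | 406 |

Reaction I:
  Bonds broken (reactants):
    Br–Br: 1 × 195 = 195
    C–C: 1 × 359 = 359
    C–H: 6 × 406 = 2436
    C=C: 1 × 627 = 627
    Σ(broken) = 3617 kJ
  Bonds formed (products):
    C–Br: 2 × 284 = 568
    C–C: 2 × 359 = 718
    C–H: 6 × 406 = 2436
    Σ(formed) = 3722 kJ
  ΔH_I = 3617 − 3722 = −105 kJ
Reaction II:
  Bonds broken (reactants):
    C–C: 2 × 359 = 718
    C–H: 8 × 406 = 3248
    C=C: 1 × 627 = 627
    O=O: 6 × 515 = 3090
    Σ(broken) = 7683 kJ
  Bonds formed (products):
    C=O: 8 × 827 = 6616
    O–H: 8 × 474 = 3792
    Σ(formed) = 10408 kJ
  ΔH_II = 7683 − 10408 = −2725 kJ
ΔH_I − ΔH_II = +2620 kJ, so reaction II has the more negative ΔH; |ΔH_I − ΔH_II| = 2620 kJ.

Reaction II, by 2620 kJ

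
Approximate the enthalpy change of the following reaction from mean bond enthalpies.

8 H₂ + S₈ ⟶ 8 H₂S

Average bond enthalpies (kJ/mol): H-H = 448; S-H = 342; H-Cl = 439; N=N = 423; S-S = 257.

ΔH ≈ +168 kJ

Bonds broken (reactants):
  H-H: 8 × 448 = 3584
  S-S: 8 × 257 = 2056
  Σ(broken) = 5640 kJ
Bonds formed (products):
  S-H: 16 × 342 = 5472
  Σ(formed) = 5472 kJ
ΔH = Σ(broken) − Σ(formed) = 5640 − 5472 = +168 kJ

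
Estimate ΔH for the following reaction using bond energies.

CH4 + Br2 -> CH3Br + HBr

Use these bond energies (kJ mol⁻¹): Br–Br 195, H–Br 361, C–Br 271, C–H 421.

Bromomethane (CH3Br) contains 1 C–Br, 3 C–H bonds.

ΔH ≈ −16 kJ

Bonds broken (reactants):
  Br–Br: 1 × 195 = 195
  C–H: 4 × 421 = 1684
  Σ(broken) = 1879 kJ
Bonds formed (products):
  C–Br: 1 × 271 = 271
  C–H: 3 × 421 = 1263
  H–Br: 1 × 361 = 361
  Σ(formed) = 1895 kJ
ΔH = Σ(broken) − Σ(formed) = 1879 − 1895 = −16 kJ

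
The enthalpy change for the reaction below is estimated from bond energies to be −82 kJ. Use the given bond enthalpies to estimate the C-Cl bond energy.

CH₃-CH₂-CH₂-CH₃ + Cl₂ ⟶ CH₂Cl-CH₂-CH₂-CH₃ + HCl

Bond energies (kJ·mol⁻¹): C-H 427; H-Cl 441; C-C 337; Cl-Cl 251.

Let D be the C-Cl bond energy.
Σ(broken) = 3×337 + 10×427 + 1×251 = 5532
Σ(formed) = 3×337 + 1×D + 9×427 + 1×441 = 5295 + D
ΔH = Σ(broken) − Σ(formed) = (5532) − (5295 + D) = +237 − D
Setting this equal to −82 kJ gives D = 319 kJ/mol.

D(C-Cl) ≈ 319 kJ/mol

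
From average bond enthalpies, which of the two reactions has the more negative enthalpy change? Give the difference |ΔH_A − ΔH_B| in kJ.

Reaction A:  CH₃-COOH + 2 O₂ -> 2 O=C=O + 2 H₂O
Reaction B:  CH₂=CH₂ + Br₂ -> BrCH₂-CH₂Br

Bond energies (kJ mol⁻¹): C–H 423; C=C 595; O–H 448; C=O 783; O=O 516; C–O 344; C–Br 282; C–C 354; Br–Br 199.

Reaction A:
  Bonds broken (reactants):
    C–C: 1 × 354 = 354
    C–H: 3 × 423 = 1269
    C–O: 1 × 344 = 344
    C=O: 1 × 783 = 783
    O–H: 1 × 448 = 448
    O=O: 2 × 516 = 1032
    Σ(broken) = 4230 kJ
  Bonds formed (products):
    C=O: 4 × 783 = 3132
    O–H: 4 × 448 = 1792
    Σ(formed) = 4924 kJ
  ΔH_A = 4230 − 4924 = −694 kJ
Reaction B:
  Bonds broken (reactants):
    Br–Br: 1 × 199 = 199
    C–H: 4 × 423 = 1692
    C=C: 1 × 595 = 595
    Σ(broken) = 2486 kJ
  Bonds formed (products):
    C–Br: 2 × 282 = 564
    C–C: 1 × 354 = 354
    C–H: 4 × 423 = 1692
    Σ(formed) = 2610 kJ
  ΔH_B = 2486 − 2610 = −124 kJ
ΔH_A − ΔH_B = −570 kJ, so reaction A has the more negative ΔH; |ΔH_A − ΔH_B| = 570 kJ.

Reaction A, by 570 kJ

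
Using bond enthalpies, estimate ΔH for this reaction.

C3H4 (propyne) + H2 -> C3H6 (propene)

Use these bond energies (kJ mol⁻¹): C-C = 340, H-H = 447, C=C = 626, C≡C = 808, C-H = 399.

Bonds broken (reactants):
  C≡C: 1 × 808 = 808
  C-C: 1 × 340 = 340
  C-H: 4 × 399 = 1596
  H-H: 1 × 447 = 447
  Σ(broken) = 3191 kJ
Bonds formed (products):
  C-C: 1 × 340 = 340
  C-H: 6 × 399 = 2394
  C=C: 1 × 626 = 626
  Σ(formed) = 3360 kJ
ΔH = Σ(broken) − Σ(formed) = 3191 − 3360 = −169 kJ

ΔH ≈ −169 kJ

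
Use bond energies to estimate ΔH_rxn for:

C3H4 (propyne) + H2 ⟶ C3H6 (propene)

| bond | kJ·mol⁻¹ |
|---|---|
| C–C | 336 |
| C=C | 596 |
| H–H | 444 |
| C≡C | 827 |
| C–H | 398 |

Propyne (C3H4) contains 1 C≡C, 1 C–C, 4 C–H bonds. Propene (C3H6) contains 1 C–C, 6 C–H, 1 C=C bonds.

ΔH ≈ −121 kJ

Bonds broken (reactants):
  C≡C: 1 × 827 = 827
  C–C: 1 × 336 = 336
  C–H: 4 × 398 = 1592
  H–H: 1 × 444 = 444
  Σ(broken) = 3199 kJ
Bonds formed (products):
  C–C: 1 × 336 = 336
  C–H: 6 × 398 = 2388
  C=C: 1 × 596 = 596
  Σ(formed) = 3320 kJ
ΔH = Σ(broken) − Σ(formed) = 3199 − 3320 = −121 kJ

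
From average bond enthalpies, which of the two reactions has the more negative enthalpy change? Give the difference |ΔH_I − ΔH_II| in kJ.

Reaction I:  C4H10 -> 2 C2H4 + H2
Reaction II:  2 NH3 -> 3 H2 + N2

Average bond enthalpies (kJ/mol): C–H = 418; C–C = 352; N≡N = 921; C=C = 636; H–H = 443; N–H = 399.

Reaction I:
  Bonds broken (reactants):
    C–C: 3 × 352 = 1056
    C–H: 10 × 418 = 4180
    Σ(broken) = 5236 kJ
  Bonds formed (products):
    C–H: 8 × 418 = 3344
    C=C: 2 × 636 = 1272
    H–H: 1 × 443 = 443
    Σ(formed) = 5059 kJ
  ΔH_I = 5236 − 5059 = +177 kJ
Reaction II:
  Bonds broken (reactants):
    N–H: 6 × 399 = 2394
    Σ(broken) = 2394 kJ
  Bonds formed (products):
    H–H: 3 × 443 = 1329
    N≡N: 1 × 921 = 921
    Σ(formed) = 2250 kJ
  ΔH_II = 2394 − 2250 = +144 kJ
ΔH_I − ΔH_II = +33 kJ, so reaction II has the more negative ΔH; |ΔH_I − ΔH_II| = 33 kJ.

Reaction II, by 33 kJ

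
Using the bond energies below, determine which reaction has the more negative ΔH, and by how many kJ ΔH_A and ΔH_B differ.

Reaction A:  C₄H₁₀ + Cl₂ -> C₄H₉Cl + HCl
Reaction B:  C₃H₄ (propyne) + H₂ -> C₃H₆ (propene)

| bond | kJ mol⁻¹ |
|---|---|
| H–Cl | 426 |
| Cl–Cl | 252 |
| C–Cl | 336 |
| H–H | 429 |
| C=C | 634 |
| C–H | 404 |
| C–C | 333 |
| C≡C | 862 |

Reaction B, by 45 kJ

Reaction A:
  Bonds broken (reactants):
    C–C: 3 × 333 = 999
    C–H: 10 × 404 = 4040
    Cl–Cl: 1 × 252 = 252
    Σ(broken) = 5291 kJ
  Bonds formed (products):
    C–C: 3 × 333 = 999
    C–Cl: 1 × 336 = 336
    C–H: 9 × 404 = 3636
    H–Cl: 1 × 426 = 426
    Σ(formed) = 5397 kJ
  ΔH_A = 5291 − 5397 = −106 kJ
Reaction B:
  Bonds broken (reactants):
    C≡C: 1 × 862 = 862
    C–C: 1 × 333 = 333
    C–H: 4 × 404 = 1616
    H–H: 1 × 429 = 429
    Σ(broken) = 3240 kJ
  Bonds formed (products):
    C–C: 1 × 333 = 333
    C–H: 6 × 404 = 2424
    C=C: 1 × 634 = 634
    Σ(formed) = 3391 kJ
  ΔH_B = 3240 − 3391 = −151 kJ
ΔH_A − ΔH_B = +45 kJ, so reaction B has the more negative ΔH; |ΔH_A − ΔH_B| = 45 kJ.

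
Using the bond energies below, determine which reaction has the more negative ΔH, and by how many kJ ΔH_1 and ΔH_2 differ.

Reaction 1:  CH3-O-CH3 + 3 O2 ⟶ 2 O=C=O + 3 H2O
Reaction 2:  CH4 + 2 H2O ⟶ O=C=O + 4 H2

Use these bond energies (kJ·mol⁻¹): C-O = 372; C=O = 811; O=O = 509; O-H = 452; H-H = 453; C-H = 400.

Reaction 1, by 1259 kJ

Reaction 1:
  Bonds broken (reactants):
    C-H: 6 × 400 = 2400
    C-O: 2 × 372 = 744
    O=O: 3 × 509 = 1527
    Σ(broken) = 4671 kJ
  Bonds formed (products):
    C=O: 4 × 811 = 3244
    O-H: 6 × 452 = 2712
    Σ(formed) = 5956 kJ
  ΔH_1 = 4671 − 5956 = −1285 kJ
Reaction 2:
  Bonds broken (reactants):
    C-H: 4 × 400 = 1600
    O-H: 4 × 452 = 1808
    Σ(broken) = 3408 kJ
  Bonds formed (products):
    C=O: 2 × 811 = 1622
    H-H: 4 × 453 = 1812
    Σ(formed) = 3434 kJ
  ΔH_2 = 3408 − 3434 = −26 kJ
ΔH_1 − ΔH_2 = −1259 kJ, so reaction 1 has the more negative ΔH; |ΔH_1 − ΔH_2| = 1259 kJ.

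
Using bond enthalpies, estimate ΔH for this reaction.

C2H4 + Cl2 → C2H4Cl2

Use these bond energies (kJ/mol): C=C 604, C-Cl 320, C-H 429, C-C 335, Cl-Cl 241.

Bonds broken (reactants):
  C-H: 4 × 429 = 1716
  C=C: 1 × 604 = 604
  Cl-Cl: 1 × 241 = 241
  Σ(broken) = 2561 kJ
Bonds formed (products):
  C-C: 1 × 335 = 335
  C-Cl: 2 × 320 = 640
  C-H: 4 × 429 = 1716
  Σ(formed) = 2691 kJ
ΔH = Σ(broken) − Σ(formed) = 2561 − 2691 = −130 kJ

ΔH ≈ −130 kJ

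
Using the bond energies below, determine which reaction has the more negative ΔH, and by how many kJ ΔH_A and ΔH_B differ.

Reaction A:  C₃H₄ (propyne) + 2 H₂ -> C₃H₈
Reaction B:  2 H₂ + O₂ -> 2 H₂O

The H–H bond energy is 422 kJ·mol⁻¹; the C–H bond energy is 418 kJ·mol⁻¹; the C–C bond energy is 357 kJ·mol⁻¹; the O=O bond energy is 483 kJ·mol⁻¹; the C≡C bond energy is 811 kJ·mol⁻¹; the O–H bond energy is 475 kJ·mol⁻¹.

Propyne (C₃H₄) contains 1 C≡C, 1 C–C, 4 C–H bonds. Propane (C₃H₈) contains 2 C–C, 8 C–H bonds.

Reaction B, by 199 kJ

Reaction A:
  Bonds broken (reactants):
    C≡C: 1 × 811 = 811
    C–C: 1 × 357 = 357
    C–H: 4 × 418 = 1672
    H–H: 2 × 422 = 844
    Σ(broken) = 3684 kJ
  Bonds formed (products):
    C–C: 2 × 357 = 714
    C–H: 8 × 418 = 3344
    Σ(formed) = 4058 kJ
  ΔH_A = 3684 − 4058 = −374 kJ
Reaction B:
  Bonds broken (reactants):
    H–H: 2 × 422 = 844
    O=O: 1 × 483 = 483
    Σ(broken) = 1327 kJ
  Bonds formed (products):
    O–H: 4 × 475 = 1900
    Σ(formed) = 1900 kJ
  ΔH_B = 1327 − 1900 = −573 kJ
ΔH_A − ΔH_B = +199 kJ, so reaction B has the more negative ΔH; |ΔH_A − ΔH_B| = 199 kJ.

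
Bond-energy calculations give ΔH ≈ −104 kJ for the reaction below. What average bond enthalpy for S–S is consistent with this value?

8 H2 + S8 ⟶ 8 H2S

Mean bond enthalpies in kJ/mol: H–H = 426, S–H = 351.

Let D be the S–S bond energy.
Σ(broken) = 8×426 + 8×D = 3408 + 8D
Σ(formed) = 16×351 = 5616
ΔH = Σ(broken) − Σ(formed) = (3408 + 8D) − (5616) = −2208 + 8D
Setting this equal to −104 kJ gives 8D = 2104, so D = 263 kJ/mol.

D(S–S) ≈ 263 kJ/mol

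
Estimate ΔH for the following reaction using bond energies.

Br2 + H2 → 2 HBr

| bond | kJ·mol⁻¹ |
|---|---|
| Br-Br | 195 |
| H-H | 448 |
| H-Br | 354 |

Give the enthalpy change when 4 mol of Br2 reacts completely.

ΔH = −260 kJ

Bonds broken (reactants):
  Br-Br: 1 × 195 = 195
  H-H: 1 × 448 = 448
  Σ(broken) = 643 kJ
Bonds formed (products):
  H-Br: 2 × 354 = 708
  Σ(formed) = 708 kJ
ΔH = Σ(broken) − Σ(formed) = 643 − 708 = −65 kJ
For 4× the reaction as written: 4 × (−65) = −260 kJ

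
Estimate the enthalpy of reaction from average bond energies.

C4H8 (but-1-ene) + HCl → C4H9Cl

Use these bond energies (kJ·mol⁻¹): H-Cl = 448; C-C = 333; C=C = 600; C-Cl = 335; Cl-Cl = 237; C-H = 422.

Bonds broken (reactants):
  C-C: 2 × 333 = 666
  C-H: 8 × 422 = 3376
  C=C: 1 × 600 = 600
  H-Cl: 1 × 448 = 448
  Σ(broken) = 5090 kJ
Bonds formed (products):
  C-C: 3 × 333 = 999
  C-Cl: 1 × 335 = 335
  C-H: 9 × 422 = 3798
  Σ(formed) = 5132 kJ
ΔH = Σ(broken) − Σ(formed) = 5090 − 5132 = −42 kJ

ΔH ≈ −42 kJ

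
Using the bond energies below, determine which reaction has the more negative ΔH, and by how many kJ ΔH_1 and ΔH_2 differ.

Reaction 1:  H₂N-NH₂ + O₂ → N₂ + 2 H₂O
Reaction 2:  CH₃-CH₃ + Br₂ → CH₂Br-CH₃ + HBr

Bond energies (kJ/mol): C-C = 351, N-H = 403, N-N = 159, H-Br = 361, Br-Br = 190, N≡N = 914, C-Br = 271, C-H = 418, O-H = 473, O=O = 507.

Reaction 1:
  Bonds broken (reactants):
    N-H: 4 × 403 = 1612
    N-N: 1 × 159 = 159
    O=O: 1 × 507 = 507
    Σ(broken) = 2278 kJ
  Bonds formed (products):
    N≡N: 1 × 914 = 914
    O-H: 4 × 473 = 1892
    Σ(formed) = 2806 kJ
  ΔH_1 = 2278 − 2806 = −528 kJ
Reaction 2:
  Bonds broken (reactants):
    Br-Br: 1 × 190 = 190
    C-C: 1 × 351 = 351
    C-H: 6 × 418 = 2508
    Σ(broken) = 3049 kJ
  Bonds formed (products):
    C-Br: 1 × 271 = 271
    C-C: 1 × 351 = 351
    C-H: 5 × 418 = 2090
    H-Br: 1 × 361 = 361
    Σ(formed) = 3073 kJ
  ΔH_2 = 3049 − 3073 = −24 kJ
ΔH_1 − ΔH_2 = −504 kJ, so reaction 1 has the more negative ΔH; |ΔH_1 − ΔH_2| = 504 kJ.

Reaction 1, by 504 kJ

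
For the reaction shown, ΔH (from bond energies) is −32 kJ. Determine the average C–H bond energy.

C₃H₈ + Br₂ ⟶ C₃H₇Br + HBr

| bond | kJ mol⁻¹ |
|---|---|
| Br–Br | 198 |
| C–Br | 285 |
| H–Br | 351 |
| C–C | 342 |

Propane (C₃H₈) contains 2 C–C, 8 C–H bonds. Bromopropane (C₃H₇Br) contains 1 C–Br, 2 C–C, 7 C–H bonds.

D(C–H) ≈ 406 kJ/mol

Let D be the C–H bond energy.
Σ(broken) = 1×198 + 2×342 + 8×D = 882 + 8D
Σ(formed) = 1×285 + 2×342 + 7×D + 1×351 = 1320 + 7D
ΔH = Σ(broken) − Σ(formed) = (882 + 8D) − (1320 + 7D) = −438 + D
Setting this equal to −32 kJ gives D = 406 kJ/mol.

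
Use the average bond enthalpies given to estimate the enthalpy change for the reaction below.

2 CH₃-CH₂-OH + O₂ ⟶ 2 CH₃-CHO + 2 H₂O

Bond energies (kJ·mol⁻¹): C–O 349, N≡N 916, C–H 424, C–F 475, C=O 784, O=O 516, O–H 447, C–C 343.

Bonds broken (reactants):
  C–C: 2 × 343 = 686
  C–H: 10 × 424 = 4240
  C–O: 2 × 349 = 698
  O–H: 2 × 447 = 894
  O=O: 1 × 516 = 516
  Σ(broken) = 7034 kJ
Bonds formed (products):
  C–C: 2 × 343 = 686
  C–H: 8 × 424 = 3392
  C=O: 2 × 784 = 1568
  O–H: 4 × 447 = 1788
  Σ(formed) = 7434 kJ
ΔH = Σ(broken) − Σ(formed) = 7034 − 7434 = −400 kJ

ΔH ≈ −400 kJ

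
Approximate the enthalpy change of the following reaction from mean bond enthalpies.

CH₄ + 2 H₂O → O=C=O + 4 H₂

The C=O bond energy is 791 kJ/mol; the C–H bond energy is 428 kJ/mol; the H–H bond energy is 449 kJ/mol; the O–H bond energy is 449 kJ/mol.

ΔH ≈ +130 kJ

Bonds broken (reactants):
  C–H: 4 × 428 = 1712
  O–H: 4 × 449 = 1796
  Σ(broken) = 3508 kJ
Bonds formed (products):
  C=O: 2 × 791 = 1582
  H–H: 4 × 449 = 1796
  Σ(formed) = 3378 kJ
ΔH = Σ(broken) − Σ(formed) = 3508 − 3378 = +130 kJ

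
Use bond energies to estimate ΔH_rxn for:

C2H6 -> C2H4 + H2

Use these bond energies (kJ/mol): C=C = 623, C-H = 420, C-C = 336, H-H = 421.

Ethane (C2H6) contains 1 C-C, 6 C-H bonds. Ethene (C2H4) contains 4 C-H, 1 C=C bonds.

ΔH ≈ +132 kJ

Bonds broken (reactants):
  C-C: 1 × 336 = 336
  C-H: 6 × 420 = 2520
  Σ(broken) = 2856 kJ
Bonds formed (products):
  C-H: 4 × 420 = 1680
  C=C: 1 × 623 = 623
  H-H: 1 × 421 = 421
  Σ(formed) = 2724 kJ
ΔH = Σ(broken) − Σ(formed) = 2856 − 2724 = +132 kJ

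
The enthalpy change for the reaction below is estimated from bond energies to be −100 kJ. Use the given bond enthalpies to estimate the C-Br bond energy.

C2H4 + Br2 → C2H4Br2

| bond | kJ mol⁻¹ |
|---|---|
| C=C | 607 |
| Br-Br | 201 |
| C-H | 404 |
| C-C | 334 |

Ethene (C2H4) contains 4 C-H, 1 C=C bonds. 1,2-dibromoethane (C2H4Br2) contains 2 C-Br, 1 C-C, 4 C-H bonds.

D(C-Br) ≈ 287 kJ/mol

Let D be the C-Br bond energy.
Σ(broken) = 1×201 + 4×404 + 1×607 = 2424
Σ(formed) = 2×D + 1×334 + 4×404 = 1950 + 2D
ΔH = Σ(broken) − Σ(formed) = (2424) − (1950 + 2D) = +474 − 2D
Setting this equal to −100 kJ gives 2D = 574, so D = 287 kJ/mol.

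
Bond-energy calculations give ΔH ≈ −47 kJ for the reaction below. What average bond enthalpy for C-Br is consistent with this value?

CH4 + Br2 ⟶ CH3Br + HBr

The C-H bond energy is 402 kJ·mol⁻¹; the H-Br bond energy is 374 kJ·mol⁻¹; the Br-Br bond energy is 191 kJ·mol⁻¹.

Let D be the C-Br bond energy.
Σ(broken) = 1×191 + 4×402 = 1799
Σ(formed) = 1×D + 3×402 + 1×374 = 1580 + D
ΔH = Σ(broken) − Σ(formed) = (1799) − (1580 + D) = +219 − D
Setting this equal to −47 kJ gives D = 266 kJ/mol.

D(C-Br) ≈ 266 kJ/mol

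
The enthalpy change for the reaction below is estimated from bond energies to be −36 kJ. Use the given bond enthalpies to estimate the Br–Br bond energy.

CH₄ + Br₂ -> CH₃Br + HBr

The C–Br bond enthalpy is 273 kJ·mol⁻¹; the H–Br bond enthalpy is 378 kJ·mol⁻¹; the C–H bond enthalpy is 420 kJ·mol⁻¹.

D(Br–Br) ≈ 195 kJ/mol

Let D be the Br–Br bond energy.
Σ(broken) = 1×D + 4×420 = 1680 + D
Σ(formed) = 1×273 + 3×420 + 1×378 = 1911
ΔH = Σ(broken) − Σ(formed) = (1680 + D) − (1911) = −231 + D
Setting this equal to −36 kJ gives D = 195 kJ/mol.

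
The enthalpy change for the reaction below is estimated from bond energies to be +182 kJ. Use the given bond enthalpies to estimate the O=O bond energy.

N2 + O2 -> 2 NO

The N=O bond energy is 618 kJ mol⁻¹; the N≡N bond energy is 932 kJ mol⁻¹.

D(O=O) ≈ 486 kJ/mol

Let D be the O=O bond energy.
Σ(broken) = 1×932 + 1×D = 932 + D
Σ(formed) = 2×618 = 1236
ΔH = Σ(broken) − Σ(formed) = (932 + D) − (1236) = −304 + D
Setting this equal to +182 kJ gives D = 486 kJ/mol.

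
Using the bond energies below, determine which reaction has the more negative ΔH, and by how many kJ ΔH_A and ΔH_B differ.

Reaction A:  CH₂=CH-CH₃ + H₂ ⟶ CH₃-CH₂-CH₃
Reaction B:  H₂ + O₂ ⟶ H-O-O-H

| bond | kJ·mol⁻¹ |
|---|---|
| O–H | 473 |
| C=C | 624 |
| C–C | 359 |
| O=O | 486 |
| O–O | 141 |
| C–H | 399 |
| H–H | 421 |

Reaction A:
  Bonds broken (reactants):
    C–C: 1 × 359 = 359
    C–H: 6 × 399 = 2394
    C=C: 1 × 624 = 624
    H–H: 1 × 421 = 421
    Σ(broken) = 3798 kJ
  Bonds formed (products):
    C–C: 2 × 359 = 718
    C–H: 8 × 399 = 3192
    Σ(formed) = 3910 kJ
  ΔH_A = 3798 − 3910 = −112 kJ
Reaction B:
  Bonds broken (reactants):
    H–H: 1 × 421 = 421
    O=O: 1 × 486 = 486
    Σ(broken) = 907 kJ
  Bonds formed (products):
    O–H: 2 × 473 = 946
    O–O: 1 × 141 = 141
    Σ(formed) = 1087 kJ
  ΔH_B = 907 − 1087 = −180 kJ
ΔH_A − ΔH_B = +68 kJ, so reaction B has the more negative ΔH; |ΔH_A − ΔH_B| = 68 kJ.

Reaction B, by 68 kJ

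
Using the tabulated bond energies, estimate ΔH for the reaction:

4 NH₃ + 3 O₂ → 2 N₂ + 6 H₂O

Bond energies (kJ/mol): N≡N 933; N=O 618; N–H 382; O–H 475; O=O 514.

ΔH ≈ −1440 kJ

Bonds broken (reactants):
  N–H: 12 × 382 = 4584
  O=O: 3 × 514 = 1542
  Σ(broken) = 6126 kJ
Bonds formed (products):
  N≡N: 2 × 933 = 1866
  O–H: 12 × 475 = 5700
  Σ(formed) = 7566 kJ
ΔH = Σ(broken) − Σ(formed) = 6126 − 7566 = −1440 kJ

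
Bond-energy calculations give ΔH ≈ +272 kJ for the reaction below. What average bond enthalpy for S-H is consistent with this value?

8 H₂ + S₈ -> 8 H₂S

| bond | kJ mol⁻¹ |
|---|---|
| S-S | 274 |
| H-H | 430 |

D(S-H) ≈ 335 kJ/mol

Let D be the S-H bond energy.
Σ(broken) = 8×430 + 8×274 = 5632
Σ(formed) = 16×D = 16D
ΔH = Σ(broken) − Σ(formed) = (5632) − (16D) = +5632 − 16D
Setting this equal to +272 kJ gives 16D = 5360, so D = 335 kJ/mol.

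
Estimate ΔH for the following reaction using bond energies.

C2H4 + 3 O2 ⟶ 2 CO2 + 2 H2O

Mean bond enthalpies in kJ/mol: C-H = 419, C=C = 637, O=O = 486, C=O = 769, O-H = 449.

Bonds broken (reactants):
  C-H: 4 × 419 = 1676
  C=C: 1 × 637 = 637
  O=O: 3 × 486 = 1458
  Σ(broken) = 3771 kJ
Bonds formed (products):
  C=O: 4 × 769 = 3076
  O-H: 4 × 449 = 1796
  Σ(formed) = 4872 kJ
ΔH = Σ(broken) − Σ(formed) = 3771 − 4872 = −1101 kJ

ΔH ≈ −1101 kJ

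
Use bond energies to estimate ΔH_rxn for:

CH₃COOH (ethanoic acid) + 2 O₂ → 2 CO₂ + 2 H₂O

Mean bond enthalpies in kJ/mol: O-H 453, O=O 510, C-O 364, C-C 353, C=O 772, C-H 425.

ΔH ≈ −663 kJ

Bonds broken (reactants):
  C-C: 1 × 353 = 353
  C-H: 3 × 425 = 1275
  C-O: 1 × 364 = 364
  C=O: 1 × 772 = 772
  O-H: 1 × 453 = 453
  O=O: 2 × 510 = 1020
  Σ(broken) = 4237 kJ
Bonds formed (products):
  C=O: 4 × 772 = 3088
  O-H: 4 × 453 = 1812
  Σ(formed) = 4900 kJ
ΔH = Σ(broken) − Σ(formed) = 4237 − 4900 = −663 kJ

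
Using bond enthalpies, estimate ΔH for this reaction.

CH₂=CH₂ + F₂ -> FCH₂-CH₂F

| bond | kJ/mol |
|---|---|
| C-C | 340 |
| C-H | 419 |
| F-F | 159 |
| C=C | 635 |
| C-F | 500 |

Bonds broken (reactants):
  C-H: 4 × 419 = 1676
  C=C: 1 × 635 = 635
  F-F: 1 × 159 = 159
  Σ(broken) = 2470 kJ
Bonds formed (products):
  C-C: 1 × 340 = 340
  C-F: 2 × 500 = 1000
  C-H: 4 × 419 = 1676
  Σ(formed) = 3016 kJ
ΔH = Σ(broken) − Σ(formed) = 2470 − 3016 = −546 kJ

ΔH ≈ −546 kJ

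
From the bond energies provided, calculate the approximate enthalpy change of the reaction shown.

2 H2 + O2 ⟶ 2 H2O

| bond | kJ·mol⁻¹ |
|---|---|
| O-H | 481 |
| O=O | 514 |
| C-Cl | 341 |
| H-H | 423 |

Bonds broken (reactants):
  H-H: 2 × 423 = 846
  O=O: 1 × 514 = 514
  Σ(broken) = 1360 kJ
Bonds formed (products):
  O-H: 4 × 481 = 1924
  Σ(formed) = 1924 kJ
ΔH = Σ(broken) − Σ(formed) = 1360 − 1924 = −564 kJ

ΔH ≈ −564 kJ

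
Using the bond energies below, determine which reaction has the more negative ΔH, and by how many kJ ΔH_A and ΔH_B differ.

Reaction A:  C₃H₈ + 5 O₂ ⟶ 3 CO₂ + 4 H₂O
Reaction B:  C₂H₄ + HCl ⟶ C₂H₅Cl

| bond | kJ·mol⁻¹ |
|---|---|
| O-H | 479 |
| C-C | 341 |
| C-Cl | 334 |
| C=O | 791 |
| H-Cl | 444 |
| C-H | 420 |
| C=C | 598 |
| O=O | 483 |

Reaction A, by 2068 kJ

Reaction A:
  Bonds broken (reactants):
    C-C: 2 × 341 = 682
    C-H: 8 × 420 = 3360
    O=O: 5 × 483 = 2415
    Σ(broken) = 6457 kJ
  Bonds formed (products):
    C=O: 6 × 791 = 4746
    O-H: 8 × 479 = 3832
    Σ(formed) = 8578 kJ
  ΔH_A = 6457 − 8578 = −2121 kJ
Reaction B:
  Bonds broken (reactants):
    C-H: 4 × 420 = 1680
    C=C: 1 × 598 = 598
    H-Cl: 1 × 444 = 444
    Σ(broken) = 2722 kJ
  Bonds formed (products):
    C-C: 1 × 341 = 341
    C-Cl: 1 × 334 = 334
    C-H: 5 × 420 = 2100
    Σ(formed) = 2775 kJ
  ΔH_B = 2722 − 2775 = −53 kJ
ΔH_A − ΔH_B = −2068 kJ, so reaction A has the more negative ΔH; |ΔH_A − ΔH_B| = 2068 kJ.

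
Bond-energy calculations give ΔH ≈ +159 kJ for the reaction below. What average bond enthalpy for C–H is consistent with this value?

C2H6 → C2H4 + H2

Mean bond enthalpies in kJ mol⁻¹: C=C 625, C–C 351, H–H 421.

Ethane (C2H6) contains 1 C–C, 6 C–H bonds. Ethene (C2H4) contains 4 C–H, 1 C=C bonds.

D(C–H) ≈ 427 kJ/mol

Let D be the C–H bond energy.
Σ(broken) = 1×351 + 6×D = 351 + 6D
Σ(formed) = 4×D + 1×625 + 1×421 = 1046 + 4D
ΔH = Σ(broken) − Σ(formed) = (351 + 6D) − (1046 + 4D) = −695 + 2D
Setting this equal to +159 kJ gives 2D = 854, so D = 427 kJ/mol.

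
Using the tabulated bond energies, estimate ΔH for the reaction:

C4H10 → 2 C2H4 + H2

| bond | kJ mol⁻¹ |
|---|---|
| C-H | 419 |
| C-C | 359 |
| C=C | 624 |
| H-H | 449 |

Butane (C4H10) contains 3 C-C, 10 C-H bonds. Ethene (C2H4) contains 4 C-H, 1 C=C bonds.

ΔH ≈ +218 kJ

Bonds broken (reactants):
  C-C: 3 × 359 = 1077
  C-H: 10 × 419 = 4190
  Σ(broken) = 5267 kJ
Bonds formed (products):
  C-H: 8 × 419 = 3352
  C=C: 2 × 624 = 1248
  H-H: 1 × 449 = 449
  Σ(formed) = 5049 kJ
ΔH = Σ(broken) − Σ(formed) = 5267 − 5049 = +218 kJ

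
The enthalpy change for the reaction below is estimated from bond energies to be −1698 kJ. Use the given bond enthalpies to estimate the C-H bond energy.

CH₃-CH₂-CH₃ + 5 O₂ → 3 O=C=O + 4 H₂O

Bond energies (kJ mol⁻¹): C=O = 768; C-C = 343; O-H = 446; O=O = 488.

D(C-H) ≈ 419 kJ/mol

Let D be the C-H bond energy.
Σ(broken) = 2×343 + 8×D + 5×488 = 3126 + 8D
Σ(formed) = 6×768 + 8×446 = 8176
ΔH = Σ(broken) − Σ(formed) = (3126 + 8D) − (8176) = −5050 + 8D
Setting this equal to −1698 kJ gives 8D = 3352, so D = 419 kJ/mol.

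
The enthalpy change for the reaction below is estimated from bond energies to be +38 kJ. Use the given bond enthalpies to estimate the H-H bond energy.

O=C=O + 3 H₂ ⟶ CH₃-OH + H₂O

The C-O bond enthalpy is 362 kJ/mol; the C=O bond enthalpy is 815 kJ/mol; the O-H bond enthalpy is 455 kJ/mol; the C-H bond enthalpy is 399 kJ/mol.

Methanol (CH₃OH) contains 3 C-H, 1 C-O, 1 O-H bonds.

Let D be the H-H bond energy.
Σ(broken) = 2×815 + 3×D = 1630 + 3D
Σ(formed) = 3×399 + 1×362 + 3×455 = 2924
ΔH = Σ(broken) − Σ(formed) = (1630 + 3D) − (2924) = −1294 + 3D
Setting this equal to +38 kJ gives 3D = 1332, so D = 444 kJ/mol.

D(H-H) ≈ 444 kJ/mol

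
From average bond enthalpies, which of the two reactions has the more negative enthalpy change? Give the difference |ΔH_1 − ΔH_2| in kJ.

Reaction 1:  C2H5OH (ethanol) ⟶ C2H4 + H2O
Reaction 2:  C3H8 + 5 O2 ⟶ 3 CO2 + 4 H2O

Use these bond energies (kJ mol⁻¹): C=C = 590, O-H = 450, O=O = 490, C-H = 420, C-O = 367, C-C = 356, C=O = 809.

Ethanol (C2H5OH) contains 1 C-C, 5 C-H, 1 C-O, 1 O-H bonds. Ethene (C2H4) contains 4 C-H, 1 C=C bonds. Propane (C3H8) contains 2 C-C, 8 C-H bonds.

Reaction 2, by 2035 kJ

Reaction 1:
  Bonds broken (reactants):
    C-C: 1 × 356 = 356
    C-H: 5 × 420 = 2100
    C-O: 1 × 367 = 367
    O-H: 1 × 450 = 450
    Σ(broken) = 3273 kJ
  Bonds formed (products):
    C-H: 4 × 420 = 1680
    C=C: 1 × 590 = 590
    O-H: 2 × 450 = 900
    Σ(formed) = 3170 kJ
  ΔH_1 = 3273 − 3170 = +103 kJ
Reaction 2:
  Bonds broken (reactants):
    C-C: 2 × 356 = 712
    C-H: 8 × 420 = 3360
    O=O: 5 × 490 = 2450
    Σ(broken) = 6522 kJ
  Bonds formed (products):
    C=O: 6 × 809 = 4854
    O-H: 8 × 450 = 3600
    Σ(formed) = 8454 kJ
  ΔH_2 = 6522 − 8454 = −1932 kJ
ΔH_1 − ΔH_2 = +2035 kJ, so reaction 2 has the more negative ΔH; |ΔH_1 − ΔH_2| = 2035 kJ.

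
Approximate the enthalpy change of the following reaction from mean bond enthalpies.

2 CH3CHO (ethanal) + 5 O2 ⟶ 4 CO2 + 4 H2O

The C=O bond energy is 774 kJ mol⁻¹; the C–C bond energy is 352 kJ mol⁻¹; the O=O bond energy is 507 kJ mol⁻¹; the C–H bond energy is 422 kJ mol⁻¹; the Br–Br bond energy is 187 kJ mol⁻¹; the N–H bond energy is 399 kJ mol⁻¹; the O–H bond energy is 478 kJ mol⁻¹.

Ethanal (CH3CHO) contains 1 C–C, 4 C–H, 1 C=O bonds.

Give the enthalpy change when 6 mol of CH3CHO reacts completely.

Bonds broken (reactants):
  C–C: 2 × 352 = 704
  C–H: 8 × 422 = 3376
  C=O: 2 × 774 = 1548
  O=O: 5 × 507 = 2535
  Σ(broken) = 8163 kJ
Bonds formed (products):
  C=O: 8 × 774 = 6192
  O–H: 8 × 478 = 3824
  Σ(formed) = 10016 kJ
ΔH = Σ(broken) − Σ(formed) = 8163 − 10016 = −1853 kJ
For 3× the reaction as written: 3 × (−1853) = −5559 kJ

ΔH = −5559 kJ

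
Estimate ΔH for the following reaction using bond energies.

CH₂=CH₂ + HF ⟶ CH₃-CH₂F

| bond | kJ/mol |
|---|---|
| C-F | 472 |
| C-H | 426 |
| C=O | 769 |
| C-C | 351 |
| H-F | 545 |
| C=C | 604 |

ΔH ≈ −100 kJ

Bonds broken (reactants):
  C-H: 4 × 426 = 1704
  C=C: 1 × 604 = 604
  H-F: 1 × 545 = 545
  Σ(broken) = 2853 kJ
Bonds formed (products):
  C-C: 1 × 351 = 351
  C-F: 1 × 472 = 472
  C-H: 5 × 426 = 2130
  Σ(formed) = 2953 kJ
ΔH = Σ(broken) − Σ(formed) = 2853 − 2953 = −100 kJ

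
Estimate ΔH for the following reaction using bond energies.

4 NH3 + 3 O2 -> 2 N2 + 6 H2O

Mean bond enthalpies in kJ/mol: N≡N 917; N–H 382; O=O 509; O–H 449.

Bonds broken (reactants):
  N–H: 12 × 382 = 4584
  O=O: 3 × 509 = 1527
  Σ(broken) = 6111 kJ
Bonds formed (products):
  N≡N: 2 × 917 = 1834
  O–H: 12 × 449 = 5388
  Σ(formed) = 7222 kJ
ΔH = Σ(broken) − Σ(formed) = 6111 − 7222 = −1111 kJ

ΔH ≈ −1111 kJ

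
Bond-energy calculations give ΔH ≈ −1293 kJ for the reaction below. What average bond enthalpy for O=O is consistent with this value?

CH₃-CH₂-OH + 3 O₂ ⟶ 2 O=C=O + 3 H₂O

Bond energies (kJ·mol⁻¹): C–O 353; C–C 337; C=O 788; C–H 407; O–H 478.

Let D be the O=O bond energy.
Σ(broken) = 1×337 + 5×407 + 1×353 + 1×478 + 3×D = 3203 + 3D
Σ(formed) = 4×788 + 6×478 = 6020
ΔH = Σ(broken) − Σ(formed) = (3203 + 3D) − (6020) = −2817 + 3D
Setting this equal to −1293 kJ gives 3D = 1524, so D = 508 kJ/mol.

D(O=O) ≈ 508 kJ/mol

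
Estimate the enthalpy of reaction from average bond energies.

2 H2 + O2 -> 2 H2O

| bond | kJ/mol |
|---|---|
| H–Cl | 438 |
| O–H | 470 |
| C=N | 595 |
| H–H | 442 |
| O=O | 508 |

Bonds broken (reactants):
  H–H: 2 × 442 = 884
  O=O: 1 × 508 = 508
  Σ(broken) = 1392 kJ
Bonds formed (products):
  O–H: 4 × 470 = 1880
  Σ(formed) = 1880 kJ
ΔH = Σ(broken) − Σ(formed) = 1392 − 1880 = −488 kJ

ΔH ≈ −488 kJ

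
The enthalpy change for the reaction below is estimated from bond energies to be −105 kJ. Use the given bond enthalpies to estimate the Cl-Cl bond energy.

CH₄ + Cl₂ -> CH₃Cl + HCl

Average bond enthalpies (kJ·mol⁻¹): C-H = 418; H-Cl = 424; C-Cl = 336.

Let D be the Cl-Cl bond energy.
Σ(broken) = 4×418 + 1×D = 1672 + D
Σ(formed) = 1×336 + 3×418 + 1×424 = 2014
ΔH = Σ(broken) − Σ(formed) = (1672 + D) − (2014) = −342 + D
Setting this equal to −105 kJ gives D = 237 kJ/mol.

D(Cl-Cl) ≈ 237 kJ/mol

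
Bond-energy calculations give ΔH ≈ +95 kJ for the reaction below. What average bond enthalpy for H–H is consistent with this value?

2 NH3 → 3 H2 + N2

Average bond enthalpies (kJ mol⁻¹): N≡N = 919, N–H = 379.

D(H–H) ≈ 420 kJ/mol

Let D be the H–H bond energy.
Σ(broken) = 6×379 = 2274
Σ(formed) = 3×D + 1×919 = 919 + 3D
ΔH = Σ(broken) − Σ(formed) = (2274) − (919 + 3D) = +1355 − 3D
Setting this equal to +95 kJ gives 3D = 1260, so D = 420 kJ/mol.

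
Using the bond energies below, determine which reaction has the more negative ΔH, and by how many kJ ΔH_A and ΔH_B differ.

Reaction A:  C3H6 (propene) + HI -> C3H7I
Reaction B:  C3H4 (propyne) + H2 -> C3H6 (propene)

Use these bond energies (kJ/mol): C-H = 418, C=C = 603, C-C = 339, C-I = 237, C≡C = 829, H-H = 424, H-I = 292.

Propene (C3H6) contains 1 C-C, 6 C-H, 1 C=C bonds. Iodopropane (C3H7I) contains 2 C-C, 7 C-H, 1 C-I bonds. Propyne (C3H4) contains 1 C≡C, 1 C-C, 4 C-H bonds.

Reaction B, by 87 kJ

Reaction A:
  Bonds broken (reactants):
    C-C: 1 × 339 = 339
    C-H: 6 × 418 = 2508
    C=C: 1 × 603 = 603
    H-I: 1 × 292 = 292
    Σ(broken) = 3742 kJ
  Bonds formed (products):
    C-C: 2 × 339 = 678
    C-H: 7 × 418 = 2926
    C-I: 1 × 237 = 237
    Σ(formed) = 3841 kJ
  ΔH_A = 3742 − 3841 = −99 kJ
Reaction B:
  Bonds broken (reactants):
    C≡C: 1 × 829 = 829
    C-C: 1 × 339 = 339
    C-H: 4 × 418 = 1672
    H-H: 1 × 424 = 424
    Σ(broken) = 3264 kJ
  Bonds formed (products):
    C-C: 1 × 339 = 339
    C-H: 6 × 418 = 2508
    C=C: 1 × 603 = 603
    Σ(formed) = 3450 kJ
  ΔH_B = 3264 − 3450 = −186 kJ
ΔH_A − ΔH_B = +87 kJ, so reaction B has the more negative ΔH; |ΔH_A − ΔH_B| = 87 kJ.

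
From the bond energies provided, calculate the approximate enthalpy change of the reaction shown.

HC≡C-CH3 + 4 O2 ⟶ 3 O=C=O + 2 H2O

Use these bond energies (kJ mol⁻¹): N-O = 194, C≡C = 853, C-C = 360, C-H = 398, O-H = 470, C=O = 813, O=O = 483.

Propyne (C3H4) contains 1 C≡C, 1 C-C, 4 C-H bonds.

Bonds broken (reactants):
  C≡C: 1 × 853 = 853
  C-C: 1 × 360 = 360
  C-H: 4 × 398 = 1592
  O=O: 4 × 483 = 1932
  Σ(broken) = 4737 kJ
Bonds formed (products):
  C=O: 6 × 813 = 4878
  O-H: 4 × 470 = 1880
  Σ(formed) = 6758 kJ
ΔH = Σ(broken) − Σ(formed) = 4737 − 6758 = −2021 kJ

ΔH ≈ −2021 kJ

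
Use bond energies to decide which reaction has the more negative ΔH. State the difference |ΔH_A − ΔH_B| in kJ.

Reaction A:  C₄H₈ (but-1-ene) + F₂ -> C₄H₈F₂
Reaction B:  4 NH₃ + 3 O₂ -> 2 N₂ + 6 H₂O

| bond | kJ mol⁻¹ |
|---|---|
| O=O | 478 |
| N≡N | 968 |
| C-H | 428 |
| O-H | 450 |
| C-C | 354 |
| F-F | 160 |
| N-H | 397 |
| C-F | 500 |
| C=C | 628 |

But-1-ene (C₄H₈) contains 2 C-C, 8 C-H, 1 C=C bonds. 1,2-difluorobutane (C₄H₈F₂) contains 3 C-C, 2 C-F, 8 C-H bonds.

Reaction B, by 572 kJ

Reaction A:
  Bonds broken (reactants):
    C-C: 2 × 354 = 708
    C-H: 8 × 428 = 3424
    C=C: 1 × 628 = 628
    F-F: 1 × 160 = 160
    Σ(broken) = 4920 kJ
  Bonds formed (products):
    C-C: 3 × 354 = 1062
    C-F: 2 × 500 = 1000
    C-H: 8 × 428 = 3424
    Σ(formed) = 5486 kJ
  ΔH_A = 4920 − 5486 = −566 kJ
Reaction B:
  Bonds broken (reactants):
    N-H: 12 × 397 = 4764
    O=O: 3 × 478 = 1434
    Σ(broken) = 6198 kJ
  Bonds formed (products):
    N≡N: 2 × 968 = 1936
    O-H: 12 × 450 = 5400
    Σ(formed) = 7336 kJ
  ΔH_B = 6198 − 7336 = −1138 kJ
ΔH_A − ΔH_B = +572 kJ, so reaction B has the more negative ΔH; |ΔH_A − ΔH_B| = 572 kJ.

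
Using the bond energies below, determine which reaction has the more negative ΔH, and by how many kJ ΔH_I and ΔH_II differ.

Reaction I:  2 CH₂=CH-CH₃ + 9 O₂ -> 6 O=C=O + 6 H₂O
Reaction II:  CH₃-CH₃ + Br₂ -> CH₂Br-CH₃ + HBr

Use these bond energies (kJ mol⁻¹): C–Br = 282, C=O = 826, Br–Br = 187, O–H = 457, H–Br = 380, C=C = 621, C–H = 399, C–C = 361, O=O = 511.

Reaction I:
  Bonds broken (reactants):
    C–C: 2 × 361 = 722
    C–H: 12 × 399 = 4788
    C=C: 2 × 621 = 1242
    O=O: 9 × 511 = 4599
    Σ(broken) = 11351 kJ
  Bonds formed (products):
    C=O: 12 × 826 = 9912
    O–H: 12 × 457 = 5484
    Σ(formed) = 15396 kJ
  ΔH_I = 11351 − 15396 = −4045 kJ
Reaction II:
  Bonds broken (reactants):
    Br–Br: 1 × 187 = 187
    C–C: 1 × 361 = 361
    C–H: 6 × 399 = 2394
    Σ(broken) = 2942 kJ
  Bonds formed (products):
    C–Br: 1 × 282 = 282
    C–C: 1 × 361 = 361
    C–H: 5 × 399 = 1995
    H–Br: 1 × 380 = 380
    Σ(formed) = 3018 kJ
  ΔH_II = 2942 − 3018 = −76 kJ
ΔH_I − ΔH_II = −3969 kJ, so reaction I has the more negative ΔH; |ΔH_I − ΔH_II| = 3969 kJ.

Reaction I, by 3969 kJ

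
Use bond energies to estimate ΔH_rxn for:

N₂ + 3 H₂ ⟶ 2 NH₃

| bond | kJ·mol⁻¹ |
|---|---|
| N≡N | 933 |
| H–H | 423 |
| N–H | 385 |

ΔH ≈ −108 kJ

Bonds broken (reactants):
  H–H: 3 × 423 = 1269
  N≡N: 1 × 933 = 933
  Σ(broken) = 2202 kJ
Bonds formed (products):
  N–H: 6 × 385 = 2310
  Σ(formed) = 2310 kJ
ΔH = Σ(broken) − Σ(formed) = 2202 − 2310 = −108 kJ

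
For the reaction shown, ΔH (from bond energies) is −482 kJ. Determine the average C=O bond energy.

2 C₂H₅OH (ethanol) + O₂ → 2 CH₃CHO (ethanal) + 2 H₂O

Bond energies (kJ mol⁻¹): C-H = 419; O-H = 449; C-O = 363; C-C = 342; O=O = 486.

Let D be the C=O bond energy.
Σ(broken) = 2×342 + 10×419 + 2×363 + 2×449 + 1×486 = 6984
Σ(formed) = 2×342 + 8×419 + 2×D + 4×449 = 5832 + 2D
ΔH = Σ(broken) − Σ(formed) = (6984) − (5832 + 2D) = +1152 − 2D
Setting this equal to −482 kJ gives 2D = 1634, so D = 817 kJ/mol.

D(C=O) ≈ 817 kJ/mol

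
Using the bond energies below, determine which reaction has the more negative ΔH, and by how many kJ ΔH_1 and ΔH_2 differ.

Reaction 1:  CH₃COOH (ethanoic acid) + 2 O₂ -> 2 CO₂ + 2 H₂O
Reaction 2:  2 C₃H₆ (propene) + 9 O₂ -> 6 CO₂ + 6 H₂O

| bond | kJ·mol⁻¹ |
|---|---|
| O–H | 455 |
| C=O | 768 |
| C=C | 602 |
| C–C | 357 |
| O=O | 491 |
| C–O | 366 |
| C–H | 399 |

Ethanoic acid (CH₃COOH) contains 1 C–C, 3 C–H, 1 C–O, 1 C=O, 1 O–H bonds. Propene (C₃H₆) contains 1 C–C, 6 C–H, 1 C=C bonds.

Reaction 1:
  Bonds broken (reactants):
    C–C: 1 × 357 = 357
    C–H: 3 × 399 = 1197
    C–O: 1 × 366 = 366
    C=O: 1 × 768 = 768
    O–H: 1 × 455 = 455
    O=O: 2 × 491 = 982
    Σ(broken) = 4125 kJ
  Bonds formed (products):
    C=O: 4 × 768 = 3072
    O–H: 4 × 455 = 1820
    Σ(formed) = 4892 kJ
  ΔH_1 = 4125 − 4892 = −767 kJ
Reaction 2:
  Bonds broken (reactants):
    C–C: 2 × 357 = 714
    C–H: 12 × 399 = 4788
    C=C: 2 × 602 = 1204
    O=O: 9 × 491 = 4419
    Σ(broken) = 11125 kJ
  Bonds formed (products):
    C=O: 12 × 768 = 9216
    O–H: 12 × 455 = 5460
    Σ(formed) = 14676 kJ
  ΔH_2 = 11125 − 14676 = −3551 kJ
ΔH_1 − ΔH_2 = +2784 kJ, so reaction 2 has the more negative ΔH; |ΔH_1 − ΔH_2| = 2784 kJ.

Reaction 2, by 2784 kJ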